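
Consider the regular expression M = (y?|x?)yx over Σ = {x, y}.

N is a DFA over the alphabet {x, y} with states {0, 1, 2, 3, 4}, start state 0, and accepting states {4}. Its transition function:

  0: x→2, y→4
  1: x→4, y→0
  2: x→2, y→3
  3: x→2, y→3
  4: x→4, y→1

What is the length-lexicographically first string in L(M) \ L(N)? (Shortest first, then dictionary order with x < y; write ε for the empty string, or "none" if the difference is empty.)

xyx

The string xyx is accepted by M but not by N.
No shorter string lies in the difference, and xyx is the lexicographically first length-3 string in L(M) \ L(N).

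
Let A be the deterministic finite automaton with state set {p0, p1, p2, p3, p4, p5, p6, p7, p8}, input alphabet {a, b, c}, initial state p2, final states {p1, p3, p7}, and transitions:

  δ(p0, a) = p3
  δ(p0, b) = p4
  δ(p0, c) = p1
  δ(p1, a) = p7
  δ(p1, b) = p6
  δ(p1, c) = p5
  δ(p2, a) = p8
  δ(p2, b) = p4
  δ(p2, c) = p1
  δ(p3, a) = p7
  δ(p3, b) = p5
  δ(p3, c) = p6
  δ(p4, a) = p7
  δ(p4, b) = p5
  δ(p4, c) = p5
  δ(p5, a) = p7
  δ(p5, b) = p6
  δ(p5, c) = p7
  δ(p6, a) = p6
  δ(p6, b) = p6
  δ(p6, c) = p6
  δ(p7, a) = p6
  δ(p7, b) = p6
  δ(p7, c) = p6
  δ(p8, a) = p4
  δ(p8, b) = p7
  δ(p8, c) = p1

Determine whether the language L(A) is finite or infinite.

finite

The useful states (reachable from p2 and able to reach an accepting state) are {p1, p2, p4, p5, p7, p8}.
Restricted to these states the transition graph has no cycle, so every accepting path has bounded length and L is finite.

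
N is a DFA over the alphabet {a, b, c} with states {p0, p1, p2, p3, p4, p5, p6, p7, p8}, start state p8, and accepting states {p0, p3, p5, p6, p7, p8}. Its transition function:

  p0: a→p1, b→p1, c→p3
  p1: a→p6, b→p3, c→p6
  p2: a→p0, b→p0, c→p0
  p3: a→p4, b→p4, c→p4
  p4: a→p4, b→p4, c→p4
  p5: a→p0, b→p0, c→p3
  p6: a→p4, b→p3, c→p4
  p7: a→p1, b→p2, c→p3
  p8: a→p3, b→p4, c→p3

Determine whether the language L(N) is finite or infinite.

The useful states (reachable from p8 and able to reach an accepting state) are {p3, p8}.
Restricted to these states the transition graph has no cycle, so every accepting path has bounded length and L is finite.

finite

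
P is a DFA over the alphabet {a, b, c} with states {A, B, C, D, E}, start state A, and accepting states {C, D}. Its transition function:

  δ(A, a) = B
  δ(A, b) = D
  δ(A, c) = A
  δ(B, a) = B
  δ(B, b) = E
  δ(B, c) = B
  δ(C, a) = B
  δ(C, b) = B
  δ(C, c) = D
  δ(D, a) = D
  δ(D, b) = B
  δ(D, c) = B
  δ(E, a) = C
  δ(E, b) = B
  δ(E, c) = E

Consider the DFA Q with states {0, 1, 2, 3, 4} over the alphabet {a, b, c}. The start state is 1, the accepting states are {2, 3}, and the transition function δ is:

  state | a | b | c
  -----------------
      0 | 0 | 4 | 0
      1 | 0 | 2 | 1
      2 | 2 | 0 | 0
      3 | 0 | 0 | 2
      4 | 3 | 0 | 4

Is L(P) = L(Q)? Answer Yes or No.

Exploring the product automaton P × Q from the start pair (A, 1), following both machines on each input symbol, reaches 5 state pairs: (A, 1), (B, 0), (D, 2), (E, 4), (C, 3).
P accepts in {C, D} and Q accepts in {2, 3}. In every reachable pair the two components are either both accepting — (D, 2), (C, 3) — or both non-accepting, so no string is accepted by exactly one of the machines: L(P) \ L(Q) and L(Q) \ L(P) are both empty.
Hence every string is accepted by P iff it is accepted by Q, and the two languages coincide.

Yes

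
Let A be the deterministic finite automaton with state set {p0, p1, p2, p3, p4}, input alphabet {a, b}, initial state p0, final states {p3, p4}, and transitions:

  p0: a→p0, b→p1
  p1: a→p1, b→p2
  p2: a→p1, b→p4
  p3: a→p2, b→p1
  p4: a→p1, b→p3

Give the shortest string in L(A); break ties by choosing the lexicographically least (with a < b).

bbb

A breadth-first search from p0 reaches an accepting state first via the path p0 → p1 → p2 → p4 on input bbb.
No string of length < 3 is accepted (BFS exhausts all shorter strings without reaching an accepting state), and bbb is the lexicographically least accepting string of length 3.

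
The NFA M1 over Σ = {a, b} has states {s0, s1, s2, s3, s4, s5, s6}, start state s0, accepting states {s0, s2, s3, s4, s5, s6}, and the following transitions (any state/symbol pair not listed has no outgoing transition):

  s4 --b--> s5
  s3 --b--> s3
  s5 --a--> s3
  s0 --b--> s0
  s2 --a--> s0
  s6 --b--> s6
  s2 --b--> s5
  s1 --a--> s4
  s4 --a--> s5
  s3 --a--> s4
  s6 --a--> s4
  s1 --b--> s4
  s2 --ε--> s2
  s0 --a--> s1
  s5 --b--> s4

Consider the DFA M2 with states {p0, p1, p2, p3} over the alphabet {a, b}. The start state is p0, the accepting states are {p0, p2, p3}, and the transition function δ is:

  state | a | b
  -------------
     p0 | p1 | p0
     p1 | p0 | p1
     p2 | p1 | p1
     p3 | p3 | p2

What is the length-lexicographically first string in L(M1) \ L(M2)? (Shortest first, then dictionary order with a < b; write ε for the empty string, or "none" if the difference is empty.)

The string ab is accepted by M1 but not by M2.
No shorter string lies in the difference, and ab is the lexicographically first length-2 string in L(M1) \ L(M2).

ab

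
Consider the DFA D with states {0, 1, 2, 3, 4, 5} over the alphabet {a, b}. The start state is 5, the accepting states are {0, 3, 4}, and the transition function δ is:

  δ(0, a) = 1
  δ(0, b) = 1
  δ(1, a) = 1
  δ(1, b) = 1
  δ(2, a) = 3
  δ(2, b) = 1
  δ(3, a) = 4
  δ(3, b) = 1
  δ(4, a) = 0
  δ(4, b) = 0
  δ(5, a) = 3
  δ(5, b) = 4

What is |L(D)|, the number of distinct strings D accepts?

7

The useful subgraph on states {0, 3, 4, 5} is acyclic, so L(D) is finite; the longest accepting path visits 4 useful states, giving maximum string length 3.
Counting accepting paths from 5 by length: 2 of length 1, 3 of length 2, 2 of length 3. Total 7.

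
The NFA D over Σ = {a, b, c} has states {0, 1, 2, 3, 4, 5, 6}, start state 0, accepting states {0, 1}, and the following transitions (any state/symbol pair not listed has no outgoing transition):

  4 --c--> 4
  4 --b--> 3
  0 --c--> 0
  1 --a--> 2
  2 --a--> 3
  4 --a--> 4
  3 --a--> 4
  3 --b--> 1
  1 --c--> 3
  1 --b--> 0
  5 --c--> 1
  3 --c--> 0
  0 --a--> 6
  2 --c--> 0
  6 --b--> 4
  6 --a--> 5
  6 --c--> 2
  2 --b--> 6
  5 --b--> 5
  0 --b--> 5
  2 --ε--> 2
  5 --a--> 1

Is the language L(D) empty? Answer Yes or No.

No

The empty string ε is accepted: the run 0 ends in the accepting state 0.
Since at least one string is accepted, L(D) is not empty.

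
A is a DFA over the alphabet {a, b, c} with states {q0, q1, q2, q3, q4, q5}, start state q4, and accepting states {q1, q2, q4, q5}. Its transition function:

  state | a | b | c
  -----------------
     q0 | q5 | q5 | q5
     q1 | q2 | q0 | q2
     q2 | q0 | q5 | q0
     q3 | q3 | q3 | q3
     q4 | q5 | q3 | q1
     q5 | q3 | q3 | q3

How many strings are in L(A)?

The useful subgraph on states {q0, q1, q2, q4, q5} is acyclic, so L(A) is finite; the longest accepting path visits 5 useful states, giving maximum string length 4.
Counting accepting paths from q4 by length: 1 of length 0, 2 of length 1, 2 of length 2, 5 of length 3, 12 of length 4. Total 22.

22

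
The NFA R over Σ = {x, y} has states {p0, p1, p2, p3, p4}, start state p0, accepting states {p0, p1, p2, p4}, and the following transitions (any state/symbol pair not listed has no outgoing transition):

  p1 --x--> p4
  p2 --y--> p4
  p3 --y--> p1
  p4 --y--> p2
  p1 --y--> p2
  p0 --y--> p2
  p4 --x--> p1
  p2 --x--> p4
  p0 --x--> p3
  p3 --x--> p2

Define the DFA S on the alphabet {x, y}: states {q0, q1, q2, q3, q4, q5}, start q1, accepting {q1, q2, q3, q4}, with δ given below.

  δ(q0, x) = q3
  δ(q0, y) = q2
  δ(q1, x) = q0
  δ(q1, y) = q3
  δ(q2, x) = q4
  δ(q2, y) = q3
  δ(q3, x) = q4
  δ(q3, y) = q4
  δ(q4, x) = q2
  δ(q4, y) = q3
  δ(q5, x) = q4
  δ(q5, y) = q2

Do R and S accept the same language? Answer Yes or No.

Exploring the product automaton R × S from the start pair (p0, q1), following both machines on each input symbol, reaches 5 state pairs: (p0, q1), (p3, q0), (p2, q3), (p1, q2), (p4, q4).
R accepts in {p0, p1, p2, p4} and S accepts in {q1, q2, q3, q4}. In every reachable pair the two components are either both accepting — (p0, q1), (p2, q3), (p1, q2), (p4, q4) — or both non-accepting, so no string is accepted by exactly one of the machines: L(R) \ L(S) and L(S) \ L(R) are both empty.
Hence every string is accepted by R iff it is accepted by S, and the two languages coincide.

Yes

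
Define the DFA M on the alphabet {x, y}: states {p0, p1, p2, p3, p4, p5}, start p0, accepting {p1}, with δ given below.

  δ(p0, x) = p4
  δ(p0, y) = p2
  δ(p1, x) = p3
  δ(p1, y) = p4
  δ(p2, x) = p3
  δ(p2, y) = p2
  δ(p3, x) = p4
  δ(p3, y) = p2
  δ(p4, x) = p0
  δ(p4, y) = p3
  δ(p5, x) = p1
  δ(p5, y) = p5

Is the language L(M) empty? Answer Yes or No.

The states reachable from the start state are {p0, p2, p3, p4}.
None of the accepting states {p1} is reachable, so no string is accepted and L(M) = ∅.

Yes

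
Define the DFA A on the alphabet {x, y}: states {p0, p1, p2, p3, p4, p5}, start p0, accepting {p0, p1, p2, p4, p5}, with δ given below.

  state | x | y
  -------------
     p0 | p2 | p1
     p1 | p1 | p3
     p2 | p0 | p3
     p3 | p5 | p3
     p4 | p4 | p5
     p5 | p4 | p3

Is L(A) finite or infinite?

infinite

State p1 is reachable from the start and can reach an accepting state, and it lies on the cycle p1 → p1.
Traversing that cycle any number of times yields accepted strings of unbounded length, so the language is infinite.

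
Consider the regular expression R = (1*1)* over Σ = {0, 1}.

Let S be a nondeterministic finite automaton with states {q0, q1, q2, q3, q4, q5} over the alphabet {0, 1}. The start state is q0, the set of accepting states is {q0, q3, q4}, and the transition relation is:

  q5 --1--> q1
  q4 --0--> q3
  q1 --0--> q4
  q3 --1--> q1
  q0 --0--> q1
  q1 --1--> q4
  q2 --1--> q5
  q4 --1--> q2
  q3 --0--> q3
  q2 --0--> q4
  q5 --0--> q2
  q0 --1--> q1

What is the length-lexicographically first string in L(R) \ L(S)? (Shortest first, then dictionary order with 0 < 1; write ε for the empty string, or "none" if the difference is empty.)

1

The string 1 is accepted by R but not by S.
No shorter string lies in the difference, and 1 is the lexicographically first length-1 string in L(R) \ L(S).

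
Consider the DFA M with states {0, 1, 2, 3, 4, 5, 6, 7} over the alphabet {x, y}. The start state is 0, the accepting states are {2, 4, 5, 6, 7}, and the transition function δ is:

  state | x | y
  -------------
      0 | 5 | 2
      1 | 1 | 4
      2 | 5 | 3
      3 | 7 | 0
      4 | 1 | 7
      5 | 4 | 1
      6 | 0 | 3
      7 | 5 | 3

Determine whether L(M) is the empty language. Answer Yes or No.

The string x is accepted: the run 0 → 5 ends in the accepting state 5.
Since at least one string is accepted, L(M) is not empty.

No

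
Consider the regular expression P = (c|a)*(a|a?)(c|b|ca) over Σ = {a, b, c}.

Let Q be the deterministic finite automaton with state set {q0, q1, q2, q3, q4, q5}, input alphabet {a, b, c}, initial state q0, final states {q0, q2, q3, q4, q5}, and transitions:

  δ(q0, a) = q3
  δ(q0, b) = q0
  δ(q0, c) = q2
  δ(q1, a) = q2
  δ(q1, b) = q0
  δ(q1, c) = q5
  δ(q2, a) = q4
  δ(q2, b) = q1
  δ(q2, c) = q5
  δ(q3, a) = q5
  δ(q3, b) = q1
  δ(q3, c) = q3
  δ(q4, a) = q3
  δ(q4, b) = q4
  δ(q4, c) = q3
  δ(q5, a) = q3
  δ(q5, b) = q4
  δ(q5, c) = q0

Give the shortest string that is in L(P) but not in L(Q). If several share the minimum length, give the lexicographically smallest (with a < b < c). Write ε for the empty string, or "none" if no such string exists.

The string ab is accepted by P but not by Q.
No shorter string lies in the difference, and ab is the lexicographically first length-2 string in L(P) \ L(Q).

ab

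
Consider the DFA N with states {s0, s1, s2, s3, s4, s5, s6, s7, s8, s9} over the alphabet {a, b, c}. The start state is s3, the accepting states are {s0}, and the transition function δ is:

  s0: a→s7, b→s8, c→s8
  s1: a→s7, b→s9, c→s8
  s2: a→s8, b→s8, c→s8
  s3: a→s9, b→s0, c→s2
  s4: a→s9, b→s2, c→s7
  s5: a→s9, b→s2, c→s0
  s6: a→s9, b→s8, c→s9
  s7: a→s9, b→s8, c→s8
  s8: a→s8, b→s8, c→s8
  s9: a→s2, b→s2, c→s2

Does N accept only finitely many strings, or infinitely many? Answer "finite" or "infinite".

The useful states (reachable from s3 and able to reach an accepting state) are {s0, s3}.
Restricted to these states the transition graph has no cycle, so every accepting path has bounded length and L is finite.

finite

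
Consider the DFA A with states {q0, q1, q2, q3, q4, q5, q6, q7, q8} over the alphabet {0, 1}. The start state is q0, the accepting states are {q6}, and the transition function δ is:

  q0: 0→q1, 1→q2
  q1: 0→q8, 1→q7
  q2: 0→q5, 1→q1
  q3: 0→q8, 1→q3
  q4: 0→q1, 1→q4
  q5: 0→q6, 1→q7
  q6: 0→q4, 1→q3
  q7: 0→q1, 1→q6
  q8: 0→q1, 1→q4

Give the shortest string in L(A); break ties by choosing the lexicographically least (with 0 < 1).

011

A breadth-first search from q0 reaches an accepting state first via the path q0 → q1 → q7 → q6 on input 011.
No string of length < 3 is accepted (BFS exhausts all shorter strings without reaching an accepting state), and 011 is the lexicographically least accepting string of length 3.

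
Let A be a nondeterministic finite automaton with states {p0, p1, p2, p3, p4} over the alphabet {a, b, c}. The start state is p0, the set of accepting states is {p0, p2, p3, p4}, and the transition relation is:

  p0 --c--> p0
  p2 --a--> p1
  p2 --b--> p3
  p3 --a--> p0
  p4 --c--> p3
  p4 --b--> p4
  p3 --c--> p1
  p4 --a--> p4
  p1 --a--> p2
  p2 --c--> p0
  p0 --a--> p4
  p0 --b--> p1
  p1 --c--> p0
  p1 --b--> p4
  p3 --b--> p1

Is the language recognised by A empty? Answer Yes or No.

No

The empty string ε is accepted: the run p0 ends in the accepting state p0.
Since at least one string is accepted, L(A) is not empty.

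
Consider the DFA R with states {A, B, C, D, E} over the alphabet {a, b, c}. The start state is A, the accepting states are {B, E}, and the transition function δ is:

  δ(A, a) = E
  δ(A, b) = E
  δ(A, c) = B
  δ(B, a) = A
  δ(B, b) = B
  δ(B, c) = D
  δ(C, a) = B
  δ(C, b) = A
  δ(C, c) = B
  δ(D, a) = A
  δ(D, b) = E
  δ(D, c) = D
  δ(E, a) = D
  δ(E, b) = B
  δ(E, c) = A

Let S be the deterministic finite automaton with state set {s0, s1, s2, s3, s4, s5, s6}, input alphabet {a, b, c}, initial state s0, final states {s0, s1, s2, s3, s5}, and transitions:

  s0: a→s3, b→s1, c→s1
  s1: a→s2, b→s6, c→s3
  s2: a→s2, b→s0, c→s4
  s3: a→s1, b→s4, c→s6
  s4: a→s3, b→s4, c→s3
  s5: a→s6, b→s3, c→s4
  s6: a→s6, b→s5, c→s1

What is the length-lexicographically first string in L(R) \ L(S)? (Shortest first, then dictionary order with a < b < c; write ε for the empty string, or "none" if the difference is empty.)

ab

The string ab is accepted by R but not by S.
No shorter string lies in the difference, and ab is the lexicographically first length-2 string in L(R) \ L(S).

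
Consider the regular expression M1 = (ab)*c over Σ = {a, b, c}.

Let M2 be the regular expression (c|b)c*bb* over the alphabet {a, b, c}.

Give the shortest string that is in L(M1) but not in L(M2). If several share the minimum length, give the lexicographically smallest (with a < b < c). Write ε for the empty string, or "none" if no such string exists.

c

The string c is accepted by M1 but not by M2.
No shorter string lies in the difference, and c is the lexicographically first length-1 string in L(M1) \ L(M2).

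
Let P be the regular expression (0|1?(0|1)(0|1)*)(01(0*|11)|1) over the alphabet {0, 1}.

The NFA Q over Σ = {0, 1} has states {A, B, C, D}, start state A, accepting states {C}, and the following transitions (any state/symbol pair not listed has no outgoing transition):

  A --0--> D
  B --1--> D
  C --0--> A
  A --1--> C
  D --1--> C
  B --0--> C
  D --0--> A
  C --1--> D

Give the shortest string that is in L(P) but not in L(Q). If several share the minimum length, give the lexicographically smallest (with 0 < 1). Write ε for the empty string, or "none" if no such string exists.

The string 11 is accepted by P but not by Q.
No shorter string lies in the difference, and 11 is the lexicographically first length-2 string in L(P) \ L(Q).

11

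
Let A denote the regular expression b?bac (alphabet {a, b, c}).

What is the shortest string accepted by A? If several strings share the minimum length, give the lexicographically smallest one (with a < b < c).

bac

By inspection of the expression, no string of length less than 3 matches, and bac is the lexicographically first match of length 3.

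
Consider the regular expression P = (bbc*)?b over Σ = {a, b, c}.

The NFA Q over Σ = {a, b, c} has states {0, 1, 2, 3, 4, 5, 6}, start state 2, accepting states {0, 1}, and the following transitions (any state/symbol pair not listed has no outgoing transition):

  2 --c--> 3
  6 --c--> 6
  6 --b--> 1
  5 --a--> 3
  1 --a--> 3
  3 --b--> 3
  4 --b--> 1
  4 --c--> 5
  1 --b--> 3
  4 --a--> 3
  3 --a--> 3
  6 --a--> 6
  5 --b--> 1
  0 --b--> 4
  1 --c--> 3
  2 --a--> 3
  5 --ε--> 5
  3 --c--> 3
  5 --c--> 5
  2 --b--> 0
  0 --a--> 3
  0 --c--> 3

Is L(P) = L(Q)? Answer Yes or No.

Converting the expression P to a DFA (subset construction, then merging equivalent states) gives the minimal DFA with states {p0, p1, p2, p3, p4}, start state p0, accepting states {p2, p4} and transitions p0: a→p1, b→p2, c→p1; p1: a→p1, b→p1, c→p1; p2: a→p1, b→p3, c→p1; p3: a→p1, b→p4, c→p3; p4: a→p1, b→p1, c→p1.
Exploring the product automaton P × Q from the start pair (p0, 2), following both machines on each input symbol, reaches 6 state pairs: (p0, 2), (p1, 3), (p2, 0), (p3, 4), (p4, 1), (p3, 5).
P accepts in {p2, p4} and Q accepts in {0, 1}. In every reachable pair the two components are either both accepting — (p2, 0), (p4, 1) — or both non-accepting, so no string is accepted by exactly one of the machines: L(P) \ L(Q) and L(Q) \ L(P) are both empty.
Hence every string is accepted by P iff it is accepted by Q, and the two languages coincide.

Yes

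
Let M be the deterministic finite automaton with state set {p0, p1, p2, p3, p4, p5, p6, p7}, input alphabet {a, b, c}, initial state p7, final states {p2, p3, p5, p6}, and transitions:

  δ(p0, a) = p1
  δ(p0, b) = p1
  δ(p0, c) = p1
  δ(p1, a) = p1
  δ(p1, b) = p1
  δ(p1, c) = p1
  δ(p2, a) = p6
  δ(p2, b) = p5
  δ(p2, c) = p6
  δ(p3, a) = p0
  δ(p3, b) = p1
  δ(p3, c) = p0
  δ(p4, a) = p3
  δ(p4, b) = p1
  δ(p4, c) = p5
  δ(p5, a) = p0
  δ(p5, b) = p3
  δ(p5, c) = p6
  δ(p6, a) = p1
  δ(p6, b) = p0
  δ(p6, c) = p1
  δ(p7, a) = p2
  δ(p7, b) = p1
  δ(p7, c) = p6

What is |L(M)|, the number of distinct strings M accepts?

The useful subgraph on states {p2, p3, p5, p6, p7} is acyclic, so L(M) is finite; the longest accepting path visits 4 useful states, giving maximum string length 3.
Counting accepting paths from p7 by length: 2 of length 1, 3 of length 2, 2 of length 3. Total 7.

7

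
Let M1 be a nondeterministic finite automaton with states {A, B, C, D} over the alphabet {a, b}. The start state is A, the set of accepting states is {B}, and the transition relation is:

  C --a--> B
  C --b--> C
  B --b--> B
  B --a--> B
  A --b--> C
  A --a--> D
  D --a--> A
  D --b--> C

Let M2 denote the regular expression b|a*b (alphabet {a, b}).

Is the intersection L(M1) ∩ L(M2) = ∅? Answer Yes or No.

Converting the expression M2 to a DFA (subset construction, then merging equivalent states) gives the minimal DFA with states {r0, r1, r2}, start state r0, accepting states {r1} and transitions r0: a→r0, b→r1; r1: a→r2, b→r2; r2: a→r2, b→r2.
Exploring the product automaton M1 × M2 from the start pair (A, r0), following both machines on each input symbol, reaches 5 state pairs: (A, r0), (D, r0), (C, r1), (B, r2), (C, r2).
M1 accepts in {B} and M2 accepts in {r1}; no reachable pair has both components accepting, so no string drives both machines to acceptance simultaneously and L(M1) ∩ L(M2) = ∅.
So no string is accepted by both, and the intersection is empty.

Yes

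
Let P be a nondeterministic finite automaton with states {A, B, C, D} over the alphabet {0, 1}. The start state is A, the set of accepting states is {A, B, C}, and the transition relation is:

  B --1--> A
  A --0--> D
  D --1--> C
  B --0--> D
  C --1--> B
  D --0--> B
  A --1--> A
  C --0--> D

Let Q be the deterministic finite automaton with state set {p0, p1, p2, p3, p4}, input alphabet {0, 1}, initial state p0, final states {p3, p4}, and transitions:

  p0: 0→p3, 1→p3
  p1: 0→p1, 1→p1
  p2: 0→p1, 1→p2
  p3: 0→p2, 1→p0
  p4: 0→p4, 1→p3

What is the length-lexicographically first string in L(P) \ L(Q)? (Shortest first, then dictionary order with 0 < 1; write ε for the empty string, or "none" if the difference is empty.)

The empty string ε is accepted by P but not by Q.
Since ε is the unique shortest string, it is the required witness.

ε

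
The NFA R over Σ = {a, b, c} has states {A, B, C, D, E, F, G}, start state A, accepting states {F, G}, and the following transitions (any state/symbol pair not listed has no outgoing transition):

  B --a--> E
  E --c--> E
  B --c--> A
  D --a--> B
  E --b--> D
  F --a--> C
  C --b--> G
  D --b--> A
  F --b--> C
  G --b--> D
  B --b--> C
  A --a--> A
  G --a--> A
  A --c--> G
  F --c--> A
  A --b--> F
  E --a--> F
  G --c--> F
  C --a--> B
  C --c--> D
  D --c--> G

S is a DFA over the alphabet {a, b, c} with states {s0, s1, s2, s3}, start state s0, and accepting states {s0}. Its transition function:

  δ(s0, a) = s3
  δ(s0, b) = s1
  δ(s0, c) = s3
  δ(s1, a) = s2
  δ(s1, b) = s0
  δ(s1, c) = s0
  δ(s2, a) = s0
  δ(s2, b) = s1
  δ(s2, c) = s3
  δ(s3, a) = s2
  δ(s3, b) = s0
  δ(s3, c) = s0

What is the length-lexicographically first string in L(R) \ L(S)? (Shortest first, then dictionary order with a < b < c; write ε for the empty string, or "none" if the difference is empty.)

b

The string b is accepted by R but not by S.
No shorter string lies in the difference, and b is the lexicographically first length-1 string in L(R) \ L(S).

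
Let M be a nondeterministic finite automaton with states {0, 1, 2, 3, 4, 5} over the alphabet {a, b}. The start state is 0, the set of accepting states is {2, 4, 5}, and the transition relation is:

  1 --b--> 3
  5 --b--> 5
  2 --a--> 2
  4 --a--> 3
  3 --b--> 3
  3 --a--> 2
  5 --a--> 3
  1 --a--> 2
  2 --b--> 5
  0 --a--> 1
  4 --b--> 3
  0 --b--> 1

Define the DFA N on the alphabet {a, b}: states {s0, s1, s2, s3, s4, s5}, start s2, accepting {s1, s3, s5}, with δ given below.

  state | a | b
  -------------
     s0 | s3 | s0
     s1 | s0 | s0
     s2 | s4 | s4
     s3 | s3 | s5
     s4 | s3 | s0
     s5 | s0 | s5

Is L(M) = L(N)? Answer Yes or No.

Yes

Exploring the product automaton M × N from the start pair (0, s2), following both machines on each input symbol, reaches 5 state pairs: (0, s2), (1, s4), (2, s3), (3, s0), (5, s5).
M accepts in {2, 4, 5} and N accepts in {s1, s3, s5}. In every reachable pair the two components are either both accepting — (2, s3), (5, s5) — or both non-accepting, so no string is accepted by exactly one of the machines: L(M) \ L(N) and L(N) \ L(M) are both empty.
Hence every string is accepted by M iff it is accepted by N, and the two languages coincide.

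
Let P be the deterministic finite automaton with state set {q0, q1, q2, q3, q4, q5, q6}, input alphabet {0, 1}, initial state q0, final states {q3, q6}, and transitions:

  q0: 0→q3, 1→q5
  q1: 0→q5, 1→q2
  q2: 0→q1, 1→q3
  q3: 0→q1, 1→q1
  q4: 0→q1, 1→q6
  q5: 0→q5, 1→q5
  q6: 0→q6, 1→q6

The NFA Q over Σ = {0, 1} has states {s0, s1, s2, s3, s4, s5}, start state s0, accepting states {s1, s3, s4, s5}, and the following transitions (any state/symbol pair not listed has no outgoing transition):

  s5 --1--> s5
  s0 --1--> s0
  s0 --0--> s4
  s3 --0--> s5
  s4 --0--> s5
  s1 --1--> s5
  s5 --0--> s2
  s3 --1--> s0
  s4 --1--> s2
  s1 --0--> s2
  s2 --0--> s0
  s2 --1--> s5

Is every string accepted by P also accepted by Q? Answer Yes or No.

Yes

Exploring the product automaton P × Q from the start pair (q0, s0), following both machines on each input symbol, reaches 10 state pairs: (q0, s0), (q3, s4), (q5, s0), (q1, s5), (q1, s2), (q5, s4), (q5, s2), (q2, s5), (q5, s5), (q3, s5).
P accepts in {q3, q6} and Q accepts in {s1, s3, s4, s5}. The reachable pairs whose P-component is accepting are (q3, s4), (q3, s5); in each of them the Q-component is accepting too, so the product for L(P) \ L(Q) (P-component accepting, Q-component rejecting) has no reachable accepting pair and the difference is empty.
Hence every string in L(P) is also in L(Q).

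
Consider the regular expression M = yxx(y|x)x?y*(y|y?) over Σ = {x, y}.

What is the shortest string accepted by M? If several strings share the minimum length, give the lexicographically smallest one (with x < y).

yxxx

By inspection of the expression, no string of length less than 4 matches, and yxxx is the lexicographically first match of length 4.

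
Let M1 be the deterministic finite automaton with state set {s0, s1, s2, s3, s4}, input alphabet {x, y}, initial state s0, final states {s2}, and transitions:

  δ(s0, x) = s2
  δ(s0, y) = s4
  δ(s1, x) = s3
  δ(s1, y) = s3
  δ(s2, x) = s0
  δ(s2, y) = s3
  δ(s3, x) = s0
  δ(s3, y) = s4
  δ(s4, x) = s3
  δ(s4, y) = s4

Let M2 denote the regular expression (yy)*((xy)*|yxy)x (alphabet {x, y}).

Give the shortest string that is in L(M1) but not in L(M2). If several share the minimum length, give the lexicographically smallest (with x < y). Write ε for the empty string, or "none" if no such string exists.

xxx

The string xxx is accepted by M1 but not by M2.
No shorter string lies in the difference, and xxx is the lexicographically first length-3 string in L(M1) \ L(M2).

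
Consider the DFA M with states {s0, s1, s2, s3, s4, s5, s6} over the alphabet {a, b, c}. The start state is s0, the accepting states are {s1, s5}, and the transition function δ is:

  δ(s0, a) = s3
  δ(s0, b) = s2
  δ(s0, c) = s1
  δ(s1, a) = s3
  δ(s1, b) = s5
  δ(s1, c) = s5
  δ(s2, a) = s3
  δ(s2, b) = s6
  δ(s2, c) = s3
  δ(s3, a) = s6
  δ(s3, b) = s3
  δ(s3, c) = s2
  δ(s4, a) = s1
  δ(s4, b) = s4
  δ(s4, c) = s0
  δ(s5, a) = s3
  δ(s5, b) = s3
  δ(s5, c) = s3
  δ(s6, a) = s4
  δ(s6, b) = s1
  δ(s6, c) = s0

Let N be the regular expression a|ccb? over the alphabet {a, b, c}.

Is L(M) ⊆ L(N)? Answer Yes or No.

No

The string c is in L(M) but not in L(N).
So L(M) ⊄ L(N).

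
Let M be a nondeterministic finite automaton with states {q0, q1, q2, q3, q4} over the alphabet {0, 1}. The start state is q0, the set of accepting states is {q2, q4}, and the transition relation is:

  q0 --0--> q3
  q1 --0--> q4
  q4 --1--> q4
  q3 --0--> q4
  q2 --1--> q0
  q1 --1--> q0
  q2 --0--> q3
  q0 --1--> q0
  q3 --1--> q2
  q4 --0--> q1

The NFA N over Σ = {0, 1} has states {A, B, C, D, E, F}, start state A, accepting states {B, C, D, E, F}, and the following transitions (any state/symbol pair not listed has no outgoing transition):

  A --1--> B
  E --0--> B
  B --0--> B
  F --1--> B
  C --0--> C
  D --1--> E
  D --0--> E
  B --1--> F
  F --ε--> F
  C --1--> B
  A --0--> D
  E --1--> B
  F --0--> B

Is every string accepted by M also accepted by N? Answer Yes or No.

Exploring the product automaton M × N from the start pair (q0, A), following both machines on each input symbol, reaches 11 state pairs: (q0, A), (q3, D), (q0, B), (q4, E), (q2, E), (q3, B), (q0, F), (q1, B), (q4, B), (q2, F), (q4, F).
M accepts in {q2, q4} and N accepts in {B, C, D, E, F}. The reachable pairs whose M-component is accepting are (q4, E), (q2, E), (q4, B), (q2, F), (q4, F); in each of them the N-component is accepting too, so the product for L(M) \ L(N) (M-component accepting, N-component rejecting) has no reachable accepting pair and the difference is empty.
Hence every string in L(M) is also in L(N).

Yes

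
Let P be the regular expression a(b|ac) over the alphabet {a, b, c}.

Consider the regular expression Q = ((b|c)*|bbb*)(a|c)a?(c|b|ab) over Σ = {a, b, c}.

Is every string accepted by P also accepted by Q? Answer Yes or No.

Converting the expression P to a DFA (subset construction, then merging equivalent states) gives the minimal DFA with states {p0, p1, p2, p3, p4}, start state p0, accepting states {p4} and transitions p0: a→p1, b→p2, c→p2; p1: a→p3, b→p4, c→p2; p2: a→p2, b→p2, c→p2; p3: a→p2, b→p2, c→p4; p4: a→p2, b→p2, c→p2.
Converting the expression Q to a DFA (subset construction, then merging equivalent states) gives the minimal DFA with states {q0, q1, q2, q3, q4, q5, q6, q7, q8}, start state q0, accepting states {q4, q5, q6} and transitions q0: a→q1, b→q0, c→q2; q1: a→q3, b→q4, c→q4; q2: a→q1, b→q5, c→q6; q3: a→q7, b→q4, c→q4; q4: a→q8, b→q8, c→q8; q5: a→q1, b→q0, c→q2; q6: a→q1, b→q5, c→q6; q7: a→q8, b→q4, c→q8; q8: a→q8, b→q8, c→q8.
Exploring the product automaton P × Q from the start pair (p0, q0), following both machines on each input symbol, reaches 13 state pairs: (p0, q0), (p1, q1), (p2, q0), (p2, q2), (p3, q3), (p4, q4), (p2, q4), (p2, q1), (p2, q5), (p2, q6), (p2, q7), (p2, q8), (p2, q3).
P accepts in {p4} and Q accepts in {q4, q5, q6}. The reachable pairs whose P-component is accepting are (p4, q4); in each of them the Q-component is accepting too, so the product for L(P) \ L(Q) (P-component accepting, Q-component rejecting) has no reachable accepting pair and the difference is empty.
Hence every string in L(P) is also in L(Q).

Yes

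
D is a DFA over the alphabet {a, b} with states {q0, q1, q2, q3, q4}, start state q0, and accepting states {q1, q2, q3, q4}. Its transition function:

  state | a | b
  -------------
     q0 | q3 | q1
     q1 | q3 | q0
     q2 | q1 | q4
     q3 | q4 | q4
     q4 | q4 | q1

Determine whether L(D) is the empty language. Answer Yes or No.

No

The string a is accepted: the run q0 → q3 ends in the accepting state q3.
Since at least one string is accepted, L(D) is not empty.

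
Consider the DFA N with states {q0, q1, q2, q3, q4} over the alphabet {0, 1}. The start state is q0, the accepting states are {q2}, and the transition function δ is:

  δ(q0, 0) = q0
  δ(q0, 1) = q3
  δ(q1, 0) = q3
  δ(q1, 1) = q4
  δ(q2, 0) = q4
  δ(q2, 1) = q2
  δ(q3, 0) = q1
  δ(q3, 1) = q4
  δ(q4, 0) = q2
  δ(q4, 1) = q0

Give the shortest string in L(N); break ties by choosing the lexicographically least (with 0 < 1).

110

A breadth-first search from q0 reaches an accepting state first via the path q0 → q3 → q4 → q2 on input 110.
No string of length < 3 is accepted (BFS exhausts all shorter strings without reaching an accepting state), and 110 is the lexicographically least accepting string of length 3.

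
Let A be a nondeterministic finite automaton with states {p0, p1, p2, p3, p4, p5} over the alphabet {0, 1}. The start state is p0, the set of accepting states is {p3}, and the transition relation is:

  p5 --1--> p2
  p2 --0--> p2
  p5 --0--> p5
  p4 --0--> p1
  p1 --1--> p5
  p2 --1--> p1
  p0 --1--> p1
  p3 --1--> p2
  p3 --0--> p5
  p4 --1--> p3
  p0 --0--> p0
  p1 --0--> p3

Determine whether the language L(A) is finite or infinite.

infinite

State p0 is reachable from the start and can reach an accepting state, and it lies on the cycle p0 → p0.
Traversing that cycle any number of times yields accepted strings of unbounded length, so the language is infinite.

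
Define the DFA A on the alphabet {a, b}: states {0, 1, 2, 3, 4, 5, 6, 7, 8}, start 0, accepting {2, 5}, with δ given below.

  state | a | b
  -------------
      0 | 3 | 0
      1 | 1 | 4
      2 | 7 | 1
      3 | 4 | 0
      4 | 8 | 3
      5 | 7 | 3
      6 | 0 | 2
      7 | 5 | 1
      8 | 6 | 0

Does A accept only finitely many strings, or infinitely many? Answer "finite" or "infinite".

infinite

State 0 is reachable from the start and can reach an accepting state, and it lies on the cycle 0 → 0.
Traversing that cycle any number of times yields accepted strings of unbounded length, so the language is infinite.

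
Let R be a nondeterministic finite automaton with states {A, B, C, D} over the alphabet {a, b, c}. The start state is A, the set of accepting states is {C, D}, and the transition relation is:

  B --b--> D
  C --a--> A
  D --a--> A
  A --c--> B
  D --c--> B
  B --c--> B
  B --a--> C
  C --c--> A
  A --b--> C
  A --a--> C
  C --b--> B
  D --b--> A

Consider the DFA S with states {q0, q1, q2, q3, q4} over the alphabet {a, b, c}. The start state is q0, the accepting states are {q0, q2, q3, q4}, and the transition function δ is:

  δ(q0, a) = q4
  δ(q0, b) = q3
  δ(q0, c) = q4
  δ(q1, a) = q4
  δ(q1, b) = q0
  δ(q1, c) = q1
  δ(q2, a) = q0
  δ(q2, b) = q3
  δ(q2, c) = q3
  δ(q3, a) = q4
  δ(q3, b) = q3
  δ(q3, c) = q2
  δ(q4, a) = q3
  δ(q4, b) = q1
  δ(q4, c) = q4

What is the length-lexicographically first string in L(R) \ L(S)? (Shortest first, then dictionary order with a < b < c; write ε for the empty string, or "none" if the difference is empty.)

cb

The string cb is accepted by R but not by S.
No shorter string lies in the difference, and cb is the lexicographically first length-2 string in L(R) \ L(S).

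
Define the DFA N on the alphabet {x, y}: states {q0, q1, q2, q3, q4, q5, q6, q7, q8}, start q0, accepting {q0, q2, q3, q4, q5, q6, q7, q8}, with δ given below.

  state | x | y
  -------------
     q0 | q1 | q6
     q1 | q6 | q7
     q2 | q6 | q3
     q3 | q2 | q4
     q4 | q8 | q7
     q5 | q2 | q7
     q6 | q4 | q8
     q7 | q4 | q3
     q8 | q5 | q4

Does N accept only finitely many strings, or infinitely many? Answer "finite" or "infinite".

State q8 is reachable from the start and can reach an accepting state, and it lies on the cycle q8 → q4 → q8.
Traversing that cycle any number of times yields accepted strings of unbounded length, so the language is infinite.

infinite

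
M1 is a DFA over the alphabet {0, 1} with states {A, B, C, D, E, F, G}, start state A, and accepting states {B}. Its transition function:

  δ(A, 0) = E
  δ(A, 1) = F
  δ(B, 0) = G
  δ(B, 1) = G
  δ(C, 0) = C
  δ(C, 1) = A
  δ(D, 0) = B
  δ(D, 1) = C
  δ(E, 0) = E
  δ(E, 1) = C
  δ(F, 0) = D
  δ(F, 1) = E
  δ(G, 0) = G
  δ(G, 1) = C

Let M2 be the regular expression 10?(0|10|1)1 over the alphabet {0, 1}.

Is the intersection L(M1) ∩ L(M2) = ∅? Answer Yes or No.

Yes

Converting the expression M2 to a DFA (subset construction, then merging equivalent states) gives the minimal DFA with states {r0, r1, r2, r3, r4, r5, r6, r7}, start state r0, accepting states {r6, r7} and transitions r0: 0→r1, 1→r2; r1: 0→r1, 1→r1; r2: 0→r3, 1→r4; r3: 0→r5, 1→r6; r4: 0→r5, 1→r7; r5: 0→r1, 1→r7; r6: 0→r5, 1→r7; r7: 0→r1, 1→r1.
Exploring the product automaton M1 × M2 from the start pair (A, r0), following both machines on each input symbol, reaches 18 state pairs: (A, r0), (E, r1), (F, r2), (C, r1), (D, r3), (E, r4), (A, r1), (B, r5), (C, r6), (E, r5), (C, r7), (F, r1), (G, r1), (G, r7), (C, r5), (A, r7), (D, r1), (B, r1).
M1 accepts in {B} and M2 accepts in {r6, r7}; no reachable pair has both components accepting, so no string drives both machines to acceptance simultaneously and L(M1) ∩ L(M2) = ∅.
So no string is accepted by both, and the intersection is empty.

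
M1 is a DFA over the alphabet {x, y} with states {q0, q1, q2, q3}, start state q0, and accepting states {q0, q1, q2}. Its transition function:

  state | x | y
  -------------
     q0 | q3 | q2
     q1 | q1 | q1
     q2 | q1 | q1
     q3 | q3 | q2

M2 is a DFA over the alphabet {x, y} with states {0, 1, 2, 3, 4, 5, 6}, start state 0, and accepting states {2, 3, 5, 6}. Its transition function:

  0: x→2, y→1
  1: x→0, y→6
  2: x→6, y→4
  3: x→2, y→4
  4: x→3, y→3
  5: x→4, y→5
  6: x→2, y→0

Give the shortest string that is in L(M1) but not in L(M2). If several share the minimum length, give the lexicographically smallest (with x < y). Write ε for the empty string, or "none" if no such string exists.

ε

The empty string ε is accepted by M1 but not by M2.
Since ε is the unique shortest string, it is the required witness.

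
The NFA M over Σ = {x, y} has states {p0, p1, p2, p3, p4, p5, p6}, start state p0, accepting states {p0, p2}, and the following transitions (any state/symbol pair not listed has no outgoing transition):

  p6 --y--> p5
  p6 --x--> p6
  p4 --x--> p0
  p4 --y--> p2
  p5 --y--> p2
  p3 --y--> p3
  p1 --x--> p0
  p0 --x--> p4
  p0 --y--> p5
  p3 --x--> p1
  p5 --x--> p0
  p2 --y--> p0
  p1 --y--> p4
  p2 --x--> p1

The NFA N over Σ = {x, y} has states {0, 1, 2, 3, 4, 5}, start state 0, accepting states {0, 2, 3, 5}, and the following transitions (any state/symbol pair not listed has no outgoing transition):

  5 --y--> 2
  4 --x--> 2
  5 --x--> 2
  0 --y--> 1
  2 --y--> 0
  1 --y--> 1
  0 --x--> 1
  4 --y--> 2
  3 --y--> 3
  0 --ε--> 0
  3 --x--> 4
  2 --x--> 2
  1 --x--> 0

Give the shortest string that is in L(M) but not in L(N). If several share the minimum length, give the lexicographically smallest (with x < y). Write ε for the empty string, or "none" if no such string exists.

The string xy is accepted by M but not by N.
No shorter string lies in the difference, and xy is the lexicographically first length-2 string in L(M) \ L(N).

xy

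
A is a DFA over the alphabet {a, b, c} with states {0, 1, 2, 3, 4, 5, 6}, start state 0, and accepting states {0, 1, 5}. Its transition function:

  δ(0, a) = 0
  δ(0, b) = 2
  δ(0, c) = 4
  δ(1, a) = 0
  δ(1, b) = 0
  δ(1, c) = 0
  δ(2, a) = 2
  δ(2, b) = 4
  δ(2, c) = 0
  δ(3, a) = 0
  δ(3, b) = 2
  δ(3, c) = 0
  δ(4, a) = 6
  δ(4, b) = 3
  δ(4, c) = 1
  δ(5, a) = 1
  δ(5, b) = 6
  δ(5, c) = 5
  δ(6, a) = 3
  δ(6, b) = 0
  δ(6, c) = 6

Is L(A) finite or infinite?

infinite

State 0 is reachable from the start and can reach an accepting state, and it lies on the cycle 0 → 0.
Traversing that cycle any number of times yields accepted strings of unbounded length, so the language is infinite.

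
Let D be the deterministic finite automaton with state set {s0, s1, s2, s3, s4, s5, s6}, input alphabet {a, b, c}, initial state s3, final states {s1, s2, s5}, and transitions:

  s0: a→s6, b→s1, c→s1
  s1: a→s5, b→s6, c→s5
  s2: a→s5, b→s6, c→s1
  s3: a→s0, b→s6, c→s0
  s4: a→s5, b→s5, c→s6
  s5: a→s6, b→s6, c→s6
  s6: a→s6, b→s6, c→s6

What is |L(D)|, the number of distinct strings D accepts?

The useful subgraph on states {s0, s1, s3, s5} is acyclic, so L(D) is finite; the longest accepting path visits 4 useful states, giving maximum string length 3.
Counting accepting paths from s3 by length: 4 of length 2, 8 of length 3. Total 12.

12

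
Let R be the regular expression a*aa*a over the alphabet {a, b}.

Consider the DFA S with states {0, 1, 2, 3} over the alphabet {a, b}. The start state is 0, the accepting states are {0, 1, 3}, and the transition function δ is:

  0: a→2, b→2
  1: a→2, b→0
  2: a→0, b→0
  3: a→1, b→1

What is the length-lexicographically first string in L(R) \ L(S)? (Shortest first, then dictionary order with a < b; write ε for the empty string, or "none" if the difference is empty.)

The string aaa is accepted by R but not by S.
No shorter string lies in the difference, and aaa is the lexicographically first length-3 string in L(R) \ L(S).

aaa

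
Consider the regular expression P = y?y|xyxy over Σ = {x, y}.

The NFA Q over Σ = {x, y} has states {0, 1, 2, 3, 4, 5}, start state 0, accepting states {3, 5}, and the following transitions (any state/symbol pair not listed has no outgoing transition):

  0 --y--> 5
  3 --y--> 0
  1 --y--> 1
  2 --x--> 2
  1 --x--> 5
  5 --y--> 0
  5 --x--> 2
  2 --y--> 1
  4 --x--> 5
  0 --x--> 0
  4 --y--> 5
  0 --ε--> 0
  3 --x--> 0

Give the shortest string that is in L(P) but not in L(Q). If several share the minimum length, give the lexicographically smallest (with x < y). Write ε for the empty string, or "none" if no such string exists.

yy

The string yy is accepted by P but not by Q.
No shorter string lies in the difference, and yy is the lexicographically first length-2 string in L(P) \ L(Q).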